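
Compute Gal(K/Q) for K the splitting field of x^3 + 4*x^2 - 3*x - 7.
Gal(K/Q) = S_3 (symmetric group of order 6)

Compute the discriminant of x^3 + (4)*x^2 + (-3)*x + (-7): Δ = 2233. Since Δ is not a rational square, the Galois group is not contained in A_3; it must be the full S_3 (irreducibility of the cubic rules out anything smaller).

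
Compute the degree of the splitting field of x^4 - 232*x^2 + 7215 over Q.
[K:Q] = 4

f factors as (x^2 - 37)(x^2 - 195); the splitting field is K = Q(sqrt(37), sqrt(195)). Since 37, 195, and 7215 are all non-squares in Q, the three subfields Q(sqrt(37)), Q(sqrt(195)), Q(sqrt(7215)) are distinct degree-2 extensions, so [K:Q] = 4 (Klein four Galois group).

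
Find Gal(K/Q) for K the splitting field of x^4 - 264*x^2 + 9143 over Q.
Gal(K/Q) = V_4 (Klein four-group, Z/2Z × Z/2Z)

f factors as (x^2 - 41)(x^2 - 223), so the splitting field is K = Q(sqrt(41), sqrt(223)). The elements 41, 223, 9143 are all non-squares in Q, so sqrt(41) and sqrt(223) generate independent quadratic extensions. Thus [K:Q] = 4 and Gal(K/Q) is generated by the two order-2 automorphisms sqrt(41) ↦ -sqrt(41) and sqrt(223) ↦ -sqrt(223), giving V_4.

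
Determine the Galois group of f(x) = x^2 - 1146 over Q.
Gal(K/Q) = Z/2Z (cyclic of order 2)

x^2 - 1146 is irreducible over Q since 1146 is not a rational square. The splitting field Q(sqrt(1146)) has degree 2 over Q, and its unique nontrivial automorphism is sqrt(1146) ↦ -sqrt(1146). Hence Gal(Q(sqrt(1146))/Q) = Z/2Z.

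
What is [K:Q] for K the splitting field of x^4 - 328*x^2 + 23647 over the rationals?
[K:Q] = 4

f factors as (x^2 - 107)(x^2 - 221); the splitting field is K = Q(sqrt(107), sqrt(221)). Since 107, 221, and 23647 are all non-squares in Q, the three subfields Q(sqrt(107)), Q(sqrt(221)), Q(sqrt(23647)) are distinct degree-2 extensions, so [K:Q] = 4 (Klein four Galois group).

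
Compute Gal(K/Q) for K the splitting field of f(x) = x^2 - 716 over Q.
Gal(K/Q) = Z/2Z (cyclic of order 2)

x^2 - 716 is irreducible over Q since 716 is not a rational square. The splitting field Q(sqrt(716)) has degree 2 over Q, and its unique nontrivial automorphism is sqrt(716) ↦ -sqrt(716). Hence Gal(Q(sqrt(716))/Q) = Z/2Z.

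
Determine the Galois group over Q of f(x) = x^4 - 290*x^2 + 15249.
Gal(K/Q) = V_4 (Klein four-group, Z/2Z × Z/2Z)

f factors as (x^2 - 69)(x^2 - 221), so the splitting field is K = Q(sqrt(69), sqrt(221)). The elements 69, 221, 15249 are all non-squares in Q, so sqrt(69) and sqrt(221) generate independent quadratic extensions. Thus [K:Q] = 4 and Gal(K/Q) is generated by the two order-2 automorphisms sqrt(69) ↦ -sqrt(69) and sqrt(221) ↦ -sqrt(221), giving V_4.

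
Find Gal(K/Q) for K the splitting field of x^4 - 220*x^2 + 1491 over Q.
Gal(K/Q) = V_4 (Klein four-group, Z/2Z × Z/2Z)

f factors as (x^2 - 213)(x^2 - 7), so the splitting field is K = Q(sqrt(213), sqrt(7)). The elements 213, 7, 1491 are all non-squares in Q, so sqrt(213) and sqrt(7) generate independent quadratic extensions. Thus [K:Q] = 4 and Gal(K/Q) is generated by the two order-2 automorphisms sqrt(213) ↦ -sqrt(213) and sqrt(7) ↦ -sqrt(7), giving V_4.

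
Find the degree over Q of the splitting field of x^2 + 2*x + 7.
[K:Q] = 2

The discriminant of x^2 + (2)*x + (7) is b^2 - 4c = 4 - (28) = -24. Since -24 is not a perfect square in Q, the polynomial is irreducible over Q. Its two roots generate a degree-2 extension, so [K:Q] = 2.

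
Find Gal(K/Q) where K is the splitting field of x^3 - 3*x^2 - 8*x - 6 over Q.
Gal(K/Q) = S_3 (symmetric group of order 6)

Compute the discriminant of x^3 + (-3)*x^2 + (-8)*x + (-6): Δ = -1588. Since Δ is not a rational square, the Galois group is not contained in A_3; it must be the full S_3 (irreducibility of the cubic rules out anything smaller).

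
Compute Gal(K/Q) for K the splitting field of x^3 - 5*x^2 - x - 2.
Gal(K/Q) = S_3 (symmetric group of order 6)

Compute the discriminant of x^3 + (-5)*x^2 + (-1)*x + (-2): Δ = -1259. Since Δ is not a rational square, the Galois group is not contained in A_3; it must be the full S_3 (irreducibility of the cubic rules out anything smaller).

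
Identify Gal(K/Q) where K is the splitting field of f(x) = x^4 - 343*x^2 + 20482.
Gal(K/Q) = V_4 (Klein four-group, Z/2Z × Z/2Z)

f factors as (x^2 - 77)(x^2 - 266), so the splitting field is K = Q(sqrt(77), sqrt(266)). The elements 77, 266, 20482 are all non-squares in Q, so sqrt(77) and sqrt(266) generate independent quadratic extensions. Thus [K:Q] = 4 and Gal(K/Q) is generated by the two order-2 automorphisms sqrt(77) ↦ -sqrt(77) and sqrt(266) ↦ -sqrt(266), giving V_4.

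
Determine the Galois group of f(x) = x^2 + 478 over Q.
Gal(K/Q) = Z/2Z (cyclic of order 2)

x^2 + 478 is irreducible over Q since -478 is not a rational square. The splitting field Q(sqrt(-478)) has degree 2 over Q, and its unique nontrivial automorphism is sqrt(-478) ↦ -sqrt(-478). Hence Gal(Q(sqrt(-478))/Q) = Z/2Z.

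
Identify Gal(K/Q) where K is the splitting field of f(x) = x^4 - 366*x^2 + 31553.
Gal(K/Q) = V_4 (Klein four-group, Z/2Z × Z/2Z)

f factors as (x^2 - 227)(x^2 - 139), so the splitting field is K = Q(sqrt(227), sqrt(139)). The elements 227, 139, 31553 are all non-squares in Q, so sqrt(227) and sqrt(139) generate independent quadratic extensions. Thus [K:Q] = 4 and Gal(K/Q) is generated by the two order-2 automorphisms sqrt(227) ↦ -sqrt(227) and sqrt(139) ↦ -sqrt(139), giving V_4.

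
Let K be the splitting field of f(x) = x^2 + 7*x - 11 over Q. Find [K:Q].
[K:Q] = 2

The discriminant of x^2 + (7)*x + (-11) is b^2 - 4c = 49 - (-44) = 93. Since 93 is not a perfect square in Q, the polynomial is irreducible over Q. Its two roots generate a degree-2 extension, so [K:Q] = 2.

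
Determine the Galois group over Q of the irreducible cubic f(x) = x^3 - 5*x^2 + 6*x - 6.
Gal(K/Q) = S_3 (symmetric group of order 6)

Compute the discriminant of x^3 + (-5)*x^2 + (6)*x + (-6): Δ = -696. Since Δ is not a rational square, the Galois group is not contained in A_3; it must be the full S_3 (irreducibility of the cubic rules out anything smaller).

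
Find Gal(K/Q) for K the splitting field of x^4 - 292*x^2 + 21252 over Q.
Gal(K/Q) = V_4 (Klein four-group, Z/2Z × Z/2Z)

f factors as (x^2 - 154)(x^2 - 138), so the splitting field is K = Q(sqrt(154), sqrt(138)). The elements 154, 138, 21252 are all non-squares in Q, so sqrt(154) and sqrt(138) generate independent quadratic extensions. Thus [K:Q] = 4 and Gal(K/Q) is generated by the two order-2 automorphisms sqrt(154) ↦ -sqrt(154) and sqrt(138) ↦ -sqrt(138), giving V_4.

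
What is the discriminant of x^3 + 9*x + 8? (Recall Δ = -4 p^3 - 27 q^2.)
Δ = -4644

For a depressed cubic x^3 + p x + q the discriminant is Δ = -4 p^3 - 27 q^2 = -4*(9)^3 - 27*(8)^2 = -2916 - 1728 = -4644.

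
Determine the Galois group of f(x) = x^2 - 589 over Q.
Gal(K/Q) = Z/2Z (cyclic of order 2)

x^2 - 589 is irreducible over Q since 589 is not a rational square. The splitting field Q(sqrt(589)) has degree 2 over Q, and its unique nontrivial automorphism is sqrt(589) ↦ -sqrt(589). Hence Gal(Q(sqrt(589))/Q) = Z/2Z.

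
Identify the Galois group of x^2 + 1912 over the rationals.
Gal(K/Q) = Z/2Z (cyclic of order 2)

x^2 + 1912 is irreducible over Q since -1912 is not a rational square. The splitting field Q(sqrt(-1912)) has degree 2 over Q, and its unique nontrivial automorphism is sqrt(-1912) ↦ -sqrt(-1912). Hence Gal(Q(sqrt(-1912))/Q) = Z/2Z.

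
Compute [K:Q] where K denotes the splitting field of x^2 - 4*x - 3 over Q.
[K:Q] = 2

The discriminant of x^2 + (-4)*x + (-3) is b^2 - 4c = 16 - (-12) = 28. Since 28 is not a perfect square in Q, the polynomial is irreducible over Q. Its two roots generate a degree-2 extension, so [K:Q] = 2.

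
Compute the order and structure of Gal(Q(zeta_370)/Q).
|Gal(Q(zeta_370)/Q)| = phi(370) = 144; group ≅ (Z/370Z)^* ≅ Z/4Z × Z/36Z

The n-th cyclotomic polynomial Φ_370(x) is the minimal polynomial of zeta_370 over Q and has degree phi(370) = 144. So Q(zeta_370) is a degree-144 Galois extension with Galois group (Z/370Z)^*. By CRT, (Z/370Z)^* ≅ (Z/2Z)^* × (Z/5Z)^* × (Z/37Z)^*. Each prime-power unit group is (Z/2Z)^* ≅ trivial group (order 1); (Z/5Z)^* ≅ Z/4Z; (Z/37Z)^* ≅ Z/36Z. Hence Gal(Q(zeta_370)/Q) ≅ Z/4Z × Z/36Z.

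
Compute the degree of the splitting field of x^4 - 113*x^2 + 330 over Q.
[K:Q] = 4

f factors as (x^2 - 110)(x^2 - 3); the splitting field is K = Q(sqrt(110), sqrt(3)). Since 110, 3, and 330 are all non-squares in Q, the three subfields Q(sqrt(110)), Q(sqrt(3)), Q(sqrt(330)) are distinct degree-2 extensions, so [K:Q] = 4 (Klein four Galois group).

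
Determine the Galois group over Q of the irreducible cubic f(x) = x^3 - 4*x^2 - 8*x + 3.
Gal(K/Q) = S_3 (symmetric group of order 6)

Compute the discriminant of x^3 + (-4)*x^2 + (-8)*x + (3): Δ = 5325. Since Δ is not a rational square, the Galois group is not contained in A_3; it must be the full S_3 (irreducibility of the cubic rules out anything smaller).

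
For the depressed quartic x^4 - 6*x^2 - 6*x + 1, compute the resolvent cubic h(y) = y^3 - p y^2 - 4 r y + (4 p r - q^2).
h(y) = y^3 + 6*y^2 - 4*y - 60

Identify coefficients: p = -6, q = -6, r = 1.
Plug into h(y) = y^3 - p y^2 - 4 r y + (4 p r - q^2):
  h(y) = y^3 - (-6) y^2 - 4*(1) y + (4*(-6)*(1) - (-6)^2)
       = y^3 + (6) y^2 + (-4) y + (-60).
Simplifying: h(y) = y^3 + 6*y^2 - 4*y - 60.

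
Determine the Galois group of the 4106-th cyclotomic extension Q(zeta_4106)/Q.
|Gal(Q(zeta_4106)/Q)| = phi(4106) = 2052; group ≅ (Z/4106Z)^* ≅ Z/2052Z

The n-th cyclotomic polynomial Φ_4106(x) is the minimal polynomial of zeta_4106 over Q and has degree phi(4106) = 2052. So Q(zeta_4106) is a degree-2052 Galois extension with Galois group (Z/4106Z)^*. By CRT, (Z/4106Z)^* ≅ (Z/2Z)^* × (Z/2053Z)^*. Each prime-power unit group is (Z/2Z)^* ≅ trivial group (order 1); (Z/2053Z)^* ≅ Z/2052Z. Hence Gal(Q(zeta_4106)/Q) ≅ Z/2052Z.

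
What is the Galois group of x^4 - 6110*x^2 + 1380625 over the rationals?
Gal(K/Q) = Z/2Z (cyclic of order 2)

f factors as (x^2 - 5875)(x^2 - 235), so the splitting field is K = Q(sqrt(5875), sqrt(235)). The squarefree part of 5875 is 235 and the squarefree part of 235 is also 235, so sqrt(5875) and sqrt(235) are both rational multiples of sqrt(235). Hence Q(sqrt(5875)) = Q(sqrt(235)) = Q(sqrt(235)), and the splitting field collapses to a single degree-2 extension with Galois group Z/2Z.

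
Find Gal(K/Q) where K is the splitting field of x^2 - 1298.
Gal(K/Q) = Z/2Z (cyclic of order 2)

x^2 - 1298 is irreducible over Q since 1298 is not a rational square. The splitting field Q(sqrt(1298)) has degree 2 over Q, and its unique nontrivial automorphism is sqrt(1298) ↦ -sqrt(1298). Hence Gal(Q(sqrt(1298))/Q) = Z/2Z.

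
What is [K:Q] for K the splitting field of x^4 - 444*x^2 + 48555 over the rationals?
[K:Q] = 4

f factors as (x^2 - 195)(x^2 - 249); the splitting field is K = Q(sqrt(195), sqrt(249)). Since 195, 249, and 48555 are all non-squares in Q, the three subfields Q(sqrt(195)), Q(sqrt(249)), Q(sqrt(48555)) are distinct degree-2 extensions, so [K:Q] = 4 (Klein four Galois group).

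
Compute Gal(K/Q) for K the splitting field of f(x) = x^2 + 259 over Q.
Gal(K/Q) = Z/2Z (cyclic of order 2)

x^2 + 259 is irreducible over Q since -259 is not a rational square. The splitting field Q(sqrt(-259)) has degree 2 over Q, and its unique nontrivial automorphism is sqrt(-259) ↦ -sqrt(-259). Hence Gal(Q(sqrt(-259))/Q) = Z/2Z.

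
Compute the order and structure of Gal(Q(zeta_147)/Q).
|Gal(Q(zeta_147)/Q)| = phi(147) = 84; group ≅ (Z/147Z)^* ≅ Z/2Z × Z/42Z

The n-th cyclotomic polynomial Φ_147(x) is the minimal polynomial of zeta_147 over Q and has degree phi(147) = 84. So Q(zeta_147) is a degree-84 Galois extension with Galois group (Z/147Z)^*. By CRT, (Z/147Z)^* ≅ (Z/3Z)^* × (Z/49Z)^*. Each prime-power unit group is (Z/3Z)^* ≅ Z/2Z; (Z/49Z)^* ≅ Z/42Z. Hence Gal(Q(zeta_147)/Q) ≅ Z/2Z × Z/42Z.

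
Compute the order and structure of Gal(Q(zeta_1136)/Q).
|Gal(Q(zeta_1136)/Q)| = phi(1136) = 560; group ≅ (Z/1136Z)^* ≅ Z/2Z × Z/4Z × Z/70Z

The n-th cyclotomic polynomial Φ_1136(x) is the minimal polynomial of zeta_1136 over Q and has degree phi(1136) = 560. So Q(zeta_1136) is a degree-560 Galois extension with Galois group (Z/1136Z)^*. By CRT, (Z/1136Z)^* ≅ (Z/16Z)^* × (Z/71Z)^*. Each prime-power unit group is (Z/16Z)^* ≅ Z/2Z × Z/4Z; (Z/71Z)^* ≅ Z/70Z. Hence Gal(Q(zeta_1136)/Q) ≅ Z/2Z × Z/4Z × Z/70Z.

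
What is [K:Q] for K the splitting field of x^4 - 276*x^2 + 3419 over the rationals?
[K:Q] = 4

f factors as (x^2 - 263)(x^2 - 13); the splitting field is K = Q(sqrt(263), sqrt(13)). Since 263, 13, and 3419 are all non-squares in Q, the three subfields Q(sqrt(263)), Q(sqrt(13)), Q(sqrt(3419)) are distinct degree-2 extensions, so [K:Q] = 4 (Klein four Galois group).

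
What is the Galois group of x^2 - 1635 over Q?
Gal(K/Q) = Z/2Z (cyclic of order 2)

x^2 - 1635 is irreducible over Q since 1635 is not a rational square. The splitting field Q(sqrt(1635)) has degree 2 over Q, and its unique nontrivial automorphism is sqrt(1635) ↦ -sqrt(1635). Hence Gal(Q(sqrt(1635))/Q) = Z/2Z.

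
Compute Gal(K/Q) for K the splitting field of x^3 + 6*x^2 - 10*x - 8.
Gal(K/Q) = S_3 (symmetric group of order 6)

Compute the discriminant of x^3 + (6)*x^2 + (-10)*x + (-8): Δ = 21424. Since Δ is not a rational square, the Galois group is not contained in A_3; it must be the full S_3 (irreducibility of the cubic rules out anything smaller).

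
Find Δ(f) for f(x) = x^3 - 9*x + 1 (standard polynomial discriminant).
Δ = 2889

For a depressed cubic x^3 + p x + q the discriminant is Δ = -4 p^3 - 27 q^2 = -4*(-9)^3 - 27*(1)^2 = 2916 - 27 = 2889.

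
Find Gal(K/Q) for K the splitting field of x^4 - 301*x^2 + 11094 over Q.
Gal(K/Q) = V_4 (Klein four-group, Z/2Z × Z/2Z)

f factors as (x^2 - 258)(x^2 - 43), so the splitting field is K = Q(sqrt(258), sqrt(43)). The elements 258, 43, 11094 are all non-squares in Q, so sqrt(258) and sqrt(43) generate independent quadratic extensions. Thus [K:Q] = 4 and Gal(K/Q) is generated by the two order-2 automorphisms sqrt(258) ↦ -sqrt(258) and sqrt(43) ↦ -sqrt(43), giving V_4.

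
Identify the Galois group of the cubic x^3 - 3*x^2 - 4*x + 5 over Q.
Gal(K/Q) = S_3 (symmetric group of order 6)

Compute the discriminant of x^3 + (-3)*x^2 + (-4)*x + (5): Δ = 1345. Since Δ is not a rational square, the Galois group is not contained in A_3; it must be the full S_3 (irreducibility of the cubic rules out anything smaller).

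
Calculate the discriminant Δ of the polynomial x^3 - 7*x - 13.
Δ = -3191

For a depressed cubic x^3 + p x + q the discriminant is Δ = -4 p^3 - 27 q^2 = -4*(-7)^3 - 27*(-13)^2 = 1372 - 4563 = -3191.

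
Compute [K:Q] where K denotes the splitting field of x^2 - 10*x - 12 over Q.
[K:Q] = 2

The discriminant of x^2 + (-10)*x + (-12) is b^2 - 4c = 100 - (-48) = 148. Since 148 is not a perfect square in Q, the polynomial is irreducible over Q. Its two roots generate a degree-2 extension, so [K:Q] = 2.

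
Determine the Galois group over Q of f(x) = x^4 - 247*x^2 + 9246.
Gal(K/Q) = V_4 (Klein four-group, Z/2Z × Z/2Z)

f factors as (x^2 - 201)(x^2 - 46), so the splitting field is K = Q(sqrt(201), sqrt(46)). The elements 201, 46, 9246 are all non-squares in Q, so sqrt(201) and sqrt(46) generate independent quadratic extensions. Thus [K:Q] = 4 and Gal(K/Q) is generated by the two order-2 automorphisms sqrt(201) ↦ -sqrt(201) and sqrt(46) ↦ -sqrt(46), giving V_4.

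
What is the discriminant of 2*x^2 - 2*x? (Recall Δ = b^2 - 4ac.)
Δ = 4

For a quadratic a x^2 + b x + c the discriminant is Δ = b^2 - 4ac = (-2)^2 - 4*(2)*(0) = 4 - (0) = 4.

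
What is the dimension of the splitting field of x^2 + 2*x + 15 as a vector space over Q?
[K:Q] = 2

The discriminant of x^2 + (2)*x + (15) is b^2 - 4c = 4 - (60) = -56. Since -56 is not a perfect square in Q, the polynomial is irreducible over Q. Its two roots generate a degree-2 extension, so [K:Q] = 2.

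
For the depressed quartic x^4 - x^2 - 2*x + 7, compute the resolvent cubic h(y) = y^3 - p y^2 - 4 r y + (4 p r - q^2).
h(y) = y^3 + y^2 - 28*y - 32

Identify coefficients: p = -1, q = -2, r = 7.
Plug into h(y) = y^3 - p y^2 - 4 r y + (4 p r - q^2):
  h(y) = y^3 - (-1) y^2 - 4*(7) y + (4*(-1)*(7) - (-2)^2)
       = y^3 + (1) y^2 + (-28) y + (-32).
Simplifying: h(y) = y^3 + y^2 - 28*y - 32.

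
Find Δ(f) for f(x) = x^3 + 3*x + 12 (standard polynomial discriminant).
Δ = -3996

For a depressed cubic x^3 + p x + q the discriminant is Δ = -4 p^3 - 27 q^2 = -4*(3)^3 - 27*(12)^2 = -108 - 3888 = -3996.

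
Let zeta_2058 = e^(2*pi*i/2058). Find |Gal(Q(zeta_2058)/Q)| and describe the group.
|Gal(Q(zeta_2058)/Q)| = phi(2058) = 588; group ≅ (Z/2058Z)^* ≅ Z/2Z × Z/294Z

The n-th cyclotomic polynomial Φ_2058(x) is the minimal polynomial of zeta_2058 over Q and has degree phi(2058) = 588. So Q(zeta_2058) is a degree-588 Galois extension with Galois group (Z/2058Z)^*. By CRT, (Z/2058Z)^* ≅ (Z/2Z)^* × (Z/3Z)^* × (Z/343Z)^*. Each prime-power unit group is (Z/2Z)^* ≅ trivial group (order 1); (Z/3Z)^* ≅ Z/2Z; (Z/343Z)^* ≅ Z/294Z. Hence Gal(Q(zeta_2058)/Q) ≅ Z/2Z × Z/294Z.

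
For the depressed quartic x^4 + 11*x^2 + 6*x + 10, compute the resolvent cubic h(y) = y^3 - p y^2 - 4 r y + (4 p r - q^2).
h(y) = y^3 - 11*y^2 - 40*y + 404

Identify coefficients: p = 11, q = 6, r = 10.
Plug into h(y) = y^3 - p y^2 - 4 r y + (4 p r - q^2):
  h(y) = y^3 - (11) y^2 - 4*(10) y + (4*(11)*(10) - (6)^2)
       = y^3 + (-11) y^2 + (-40) y + (404).
Simplifying: h(y) = y^3 - 11*y^2 - 40*y + 404.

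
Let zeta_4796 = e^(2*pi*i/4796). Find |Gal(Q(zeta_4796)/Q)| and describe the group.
|Gal(Q(zeta_4796)/Q)| = phi(4796) = 2160; group ≅ (Z/4796Z)^* ≅ Z/2Z × Z/10Z × Z/108Z

The n-th cyclotomic polynomial Φ_4796(x) is the minimal polynomial of zeta_4796 over Q and has degree phi(4796) = 2160. So Q(zeta_4796) is a degree-2160 Galois extension with Galois group (Z/4796Z)^*. By CRT, (Z/4796Z)^* ≅ (Z/4Z)^* × (Z/11Z)^* × (Z/109Z)^*. Each prime-power unit group is (Z/4Z)^* ≅ Z/2Z; (Z/11Z)^* ≅ Z/10Z; (Z/109Z)^* ≅ Z/108Z. Hence Gal(Q(zeta_4796)/Q) ≅ Z/2Z × Z/10Z × Z/108Z.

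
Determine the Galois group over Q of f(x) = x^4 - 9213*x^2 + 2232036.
Gal(K/Q) = Z/2Z (cyclic of order 2)

f factors as (x^2 - 8964)(x^2 - 249), so the splitting field is K = Q(sqrt(8964), sqrt(249)). The squarefree part of 8964 is 249 and the squarefree part of 249 is also 249, so sqrt(8964) and sqrt(249) are both rational multiples of sqrt(249). Hence Q(sqrt(8964)) = Q(sqrt(249)) = Q(sqrt(249)), and the splitting field collapses to a single degree-2 extension with Galois group Z/2Z.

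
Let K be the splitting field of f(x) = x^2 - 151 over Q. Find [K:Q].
[K:Q] = 2

The polynomial x^2 - 151 is irreducible over Q since 151 is not a perfect square. Its splitting field is Q(sqrt(151)), which has degree 2 over Q.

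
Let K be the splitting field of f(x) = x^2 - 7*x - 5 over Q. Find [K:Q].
[K:Q] = 2

The discriminant of x^2 + (-7)*x + (-5) is b^2 - 4c = 49 - (-20) = 69. Since 69 is not a perfect square in Q, the polynomial is irreducible over Q. Its two roots generate a degree-2 extension, so [K:Q] = 2.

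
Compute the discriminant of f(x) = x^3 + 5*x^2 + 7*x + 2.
Δ = 5

For x^3 + a x^2 + b x + c the discriminant is Δ = 18 a b c - 4 a^3 c + a^2 b^2 - 4 b^3 - 27 c^2.
Plug a = 5, b = 7, c = 2:
  18*(5)*(7)*(2) - 4*(5)^3*(2) + (5)^2*(7)^2 - 4*(7)^3 - 27*(2)^2
  = 1260 + (-1000) + 1225 + (-1372) + (-108)
  = 5.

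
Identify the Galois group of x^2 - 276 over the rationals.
Gal(K/Q) = Z/2Z (cyclic of order 2)

x^2 - 276 is irreducible over Q since 276 is not a rational square. The splitting field Q(sqrt(276)) has degree 2 over Q, and its unique nontrivial automorphism is sqrt(276) ↦ -sqrt(276). Hence Gal(Q(sqrt(276))/Q) = Z/2Z.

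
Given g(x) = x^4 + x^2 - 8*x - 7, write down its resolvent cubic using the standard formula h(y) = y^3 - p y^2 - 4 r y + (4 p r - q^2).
h(y) = y^3 - y^2 + 28*y - 92

Identify coefficients: p = 1, q = -8, r = -7.
Plug into h(y) = y^3 - p y^2 - 4 r y + (4 p r - q^2):
  h(y) = y^3 - (1) y^2 - 4*(-7) y + (4*(1)*(-7) - (-8)^2)
       = y^3 + (-1) y^2 + (28) y + (-92).
Simplifying: h(y) = y^3 - y^2 + 28*y - 92.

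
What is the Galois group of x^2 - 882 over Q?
Gal(K/Q) = Z/2Z (cyclic of order 2)

x^2 - 882 is irreducible over Q since 882 is not a rational square. The splitting field Q(sqrt(882)) has degree 2 over Q, and its unique nontrivial automorphism is sqrt(882) ↦ -sqrt(882). Hence Gal(Q(sqrt(882))/Q) = Z/2Z.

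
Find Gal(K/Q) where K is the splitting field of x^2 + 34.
Gal(K/Q) = Z/2Z (cyclic of order 2)

x^2 + 34 is irreducible over Q since -34 is not a rational square. The splitting field Q(sqrt(-34)) has degree 2 over Q, and its unique nontrivial automorphism is sqrt(-34) ↦ -sqrt(-34). Hence Gal(Q(sqrt(-34))/Q) = Z/2Z.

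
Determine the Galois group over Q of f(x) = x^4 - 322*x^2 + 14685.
Gal(K/Q) = V_4 (Klein four-group, Z/2Z × Z/2Z)

f factors as (x^2 - 55)(x^2 - 267), so the splitting field is K = Q(sqrt(55), sqrt(267)). The elements 55, 267, 14685 are all non-squares in Q, so sqrt(55) and sqrt(267) generate independent quadratic extensions. Thus [K:Q] = 4 and Gal(K/Q) is generated by the two order-2 automorphisms sqrt(55) ↦ -sqrt(55) and sqrt(267) ↦ -sqrt(267), giving V_4.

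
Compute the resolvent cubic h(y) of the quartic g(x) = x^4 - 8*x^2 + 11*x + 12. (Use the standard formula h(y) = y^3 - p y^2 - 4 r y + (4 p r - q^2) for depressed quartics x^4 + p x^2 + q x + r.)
h(y) = y^3 + 8*y^2 - 48*y - 505

Identify coefficients: p = -8, q = 11, r = 12.
Plug into h(y) = y^3 - p y^2 - 4 r y + (4 p r - q^2):
  h(y) = y^3 - (-8) y^2 - 4*(12) y + (4*(-8)*(12) - (11)^2)
       = y^3 + (8) y^2 + (-48) y + (-505).
Simplifying: h(y) = y^3 + 8*y^2 - 48*y - 505.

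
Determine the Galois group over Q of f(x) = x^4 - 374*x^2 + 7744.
Gal(K/Q) = Z/2Z (cyclic of order 2)

f factors as (x^2 - 352)(x^2 - 22), so the splitting field is K = Q(sqrt(352), sqrt(22)). The squarefree part of 352 is 22 and the squarefree part of 22 is also 22, so sqrt(352) and sqrt(22) are both rational multiples of sqrt(22). Hence Q(sqrt(352)) = Q(sqrt(22)) = Q(sqrt(22)), and the splitting field collapses to a single degree-2 extension with Galois group Z/2Z.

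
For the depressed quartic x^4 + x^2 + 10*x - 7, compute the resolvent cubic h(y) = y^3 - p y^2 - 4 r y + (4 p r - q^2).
h(y) = y^3 - y^2 + 28*y - 128

Identify coefficients: p = 1, q = 10, r = -7.
Plug into h(y) = y^3 - p y^2 - 4 r y + (4 p r - q^2):
  h(y) = y^3 - (1) y^2 - 4*(-7) y + (4*(1)*(-7) - (10)^2)
       = y^3 + (-1) y^2 + (28) y + (-128).
Simplifying: h(y) = y^3 - y^2 + 28*y - 128.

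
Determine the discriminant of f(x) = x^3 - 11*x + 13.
Δ = 761

For a depressed cubic x^3 + p x + q the discriminant is Δ = -4 p^3 - 27 q^2 = -4*(-11)^3 - 27*(13)^2 = 5324 - 4563 = 761.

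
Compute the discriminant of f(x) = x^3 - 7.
Δ = -1323

For a depressed cubic x^3 + p x + q the discriminant is Δ = -4 p^3 - 27 q^2 = -4*(0)^3 - 27*(-7)^2 = 0 - 1323 = -1323.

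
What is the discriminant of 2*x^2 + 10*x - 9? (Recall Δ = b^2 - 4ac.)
Δ = 172

For a quadratic a x^2 + b x + c the discriminant is Δ = b^2 - 4ac = (10)^2 - 4*(2)*(-9) = 100 - (-72) = 172.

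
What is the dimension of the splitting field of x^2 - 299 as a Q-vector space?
[K:Q] = 2

The polynomial x^2 - 299 is irreducible over Q since 299 is not a perfect square. Its splitting field is Q(sqrt(299)), which has degree 2 over Q.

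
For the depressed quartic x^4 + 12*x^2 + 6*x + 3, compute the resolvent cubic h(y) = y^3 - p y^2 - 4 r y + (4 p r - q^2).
h(y) = y^3 - 12*y^2 - 12*y + 108

Identify coefficients: p = 12, q = 6, r = 3.
Plug into h(y) = y^3 - p y^2 - 4 r y + (4 p r - q^2):
  h(y) = y^3 - (12) y^2 - 4*(3) y + (4*(12)*(3) - (6)^2)
       = y^3 + (-12) y^2 + (-12) y + (108).
Simplifying: h(y) = y^3 - 12*y^2 - 12*y + 108.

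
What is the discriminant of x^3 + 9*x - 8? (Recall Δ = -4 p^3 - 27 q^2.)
Δ = -4644

For a depressed cubic x^3 + p x + q the discriminant is Δ = -4 p^3 - 27 q^2 = -4*(9)^3 - 27*(-8)^2 = -2916 - 1728 = -4644.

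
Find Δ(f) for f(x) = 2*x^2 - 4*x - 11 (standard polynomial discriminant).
Δ = 104

For a quadratic a x^2 + b x + c the discriminant is Δ = b^2 - 4ac = (-4)^2 - 4*(2)*(-11) = 16 - (-88) = 104.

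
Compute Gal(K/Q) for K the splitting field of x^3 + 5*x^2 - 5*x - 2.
Gal(K/Q) = S_3 (symmetric group of order 6)

Compute the discriminant of x^3 + (5)*x^2 + (-5)*x + (-2): Δ = 2917. Since Δ is not a rational square, the Galois group is not contained in A_3; it must be the full S_3 (irreducibility of the cubic rules out anything smaller).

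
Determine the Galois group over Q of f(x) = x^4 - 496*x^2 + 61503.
Gal(K/Q) = V_4 (Klein four-group, Z/2Z × Z/2Z)

f factors as (x^2 - 249)(x^2 - 247), so the splitting field is K = Q(sqrt(249), sqrt(247)). The elements 249, 247, 61503 are all non-squares in Q, so sqrt(249) and sqrt(247) generate independent quadratic extensions. Thus [K:Q] = 4 and Gal(K/Q) is generated by the two order-2 automorphisms sqrt(249) ↦ -sqrt(249) and sqrt(247) ↦ -sqrt(247), giving V_4.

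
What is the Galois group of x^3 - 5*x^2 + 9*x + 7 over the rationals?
Gal(K/Q) = S_3 (symmetric group of order 6)

Compute the discriminant of x^3 + (-5)*x^2 + (9)*x + (7): Δ = -4384. Since Δ is not a rational square, the Galois group is not contained in A_3; it must be the full S_3 (irreducibility of the cubic rules out anything smaller).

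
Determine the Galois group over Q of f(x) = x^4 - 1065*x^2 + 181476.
Gal(K/Q) = Z/2Z (cyclic of order 2)

f factors as (x^2 - 213)(x^2 - 852), so the splitting field is K = Q(sqrt(213), sqrt(852)). The squarefree part of 213 is 213 and the squarefree part of 852 is also 213, so sqrt(213) and sqrt(852) are both rational multiples of sqrt(213). Hence Q(sqrt(213)) = Q(sqrt(852)) = Q(sqrt(213)), and the splitting field collapses to a single degree-2 extension with Galois group Z/2Z.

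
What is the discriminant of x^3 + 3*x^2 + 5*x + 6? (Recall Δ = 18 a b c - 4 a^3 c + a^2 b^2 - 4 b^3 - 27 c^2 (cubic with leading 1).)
Δ = -275

For x^3 + a x^2 + b x + c the discriminant is Δ = 18 a b c - 4 a^3 c + a^2 b^2 - 4 b^3 - 27 c^2.
Plug a = 3, b = 5, c = 6:
  18*(3)*(5)*(6) - 4*(3)^3*(6) + (3)^2*(5)^2 - 4*(5)^3 - 27*(6)^2
  = 1620 + (-648) + 225 + (-500) + (-972)
  = -275.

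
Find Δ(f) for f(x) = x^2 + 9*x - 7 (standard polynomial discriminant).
Δ = 109

For a quadratic a x^2 + b x + c the discriminant is Δ = b^2 - 4ac = (9)^2 - 4*(1)*(-7) = 81 - (-28) = 109.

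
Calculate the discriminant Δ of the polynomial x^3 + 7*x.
Δ = -1372

For a depressed cubic x^3 + p x + q the discriminant is Δ = -4 p^3 - 27 q^2 = -4*(7)^3 - 27*(0)^2 = -1372 - 0 = -1372.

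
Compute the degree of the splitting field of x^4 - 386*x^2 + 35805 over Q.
[K:Q] = 4

f factors as (x^2 - 155)(x^2 - 231); the splitting field is K = Q(sqrt(155), sqrt(231)). Since 155, 231, and 35805 are all non-squares in Q, the three subfields Q(sqrt(155)), Q(sqrt(231)), Q(sqrt(35805)) are distinct degree-2 extensions, so [K:Q] = 4 (Klein four Galois group).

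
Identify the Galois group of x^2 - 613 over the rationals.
Gal(K/Q) = Z/2Z (cyclic of order 2)

x^2 - 613 is irreducible over Q since 613 is not a rational square. The splitting field Q(sqrt(613)) has degree 2 over Q, and its unique nontrivial automorphism is sqrt(613) ↦ -sqrt(613). Hence Gal(Q(sqrt(613))/Q) = Z/2Z.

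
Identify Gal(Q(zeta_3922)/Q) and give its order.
|Gal(Q(zeta_3922)/Q)| = phi(3922) = 1872; group ≅ (Z/3922Z)^* ≅ Z/36Z × Z/52Z

The n-th cyclotomic polynomial Φ_3922(x) is the minimal polynomial of zeta_3922 over Q and has degree phi(3922) = 1872. So Q(zeta_3922) is a degree-1872 Galois extension with Galois group (Z/3922Z)^*. By CRT, (Z/3922Z)^* ≅ (Z/2Z)^* × (Z/37Z)^* × (Z/53Z)^*. Each prime-power unit group is (Z/2Z)^* ≅ trivial group (order 1); (Z/37Z)^* ≅ Z/36Z; (Z/53Z)^* ≅ Z/52Z. Hence Gal(Q(zeta_3922)/Q) ≅ Z/36Z × Z/52Z.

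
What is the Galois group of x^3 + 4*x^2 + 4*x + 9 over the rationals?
Gal(K/Q) = S_3 (symmetric group of order 6)

Compute the discriminant of x^3 + (4)*x^2 + (4)*x + (9): Δ = -1899. Since Δ is not a rational square, the Galois group is not contained in A_3; it must be the full S_3 (irreducibility of the cubic rules out anything smaller).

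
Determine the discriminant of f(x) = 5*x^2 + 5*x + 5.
Δ = -75

For a quadratic a x^2 + b x + c the discriminant is Δ = b^2 - 4ac = (5)^2 - 4*(5)*(5) = 25 - (100) = -75.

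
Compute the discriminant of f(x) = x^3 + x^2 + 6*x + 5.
Δ = -983

For x^3 + a x^2 + b x + c the discriminant is Δ = 18 a b c - 4 a^3 c + a^2 b^2 - 4 b^3 - 27 c^2.
Plug a = 1, b = 6, c = 5:
  18*(1)*(6)*(5) - 4*(1)^3*(5) + (1)^2*(6)^2 - 4*(6)^3 - 27*(5)^2
  = 540 + (-20) + 36 + (-864) + (-675)
  = -983.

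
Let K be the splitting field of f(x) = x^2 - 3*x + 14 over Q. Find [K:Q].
[K:Q] = 2

The discriminant of x^2 + (-3)*x + (14) is b^2 - 4c = 9 - (56) = -47. Since -47 is not a perfect square in Q, the polynomial is irreducible over Q. Its two roots generate a degree-2 extension, so [K:Q] = 2.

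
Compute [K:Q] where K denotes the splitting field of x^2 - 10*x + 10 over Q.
[K:Q] = 2

The discriminant of x^2 + (-10)*x + (10) is b^2 - 4c = 100 - (40) = 60. Since 60 is not a perfect square in Q, the polynomial is irreducible over Q. Its two roots generate a degree-2 extension, so [K:Q] = 2.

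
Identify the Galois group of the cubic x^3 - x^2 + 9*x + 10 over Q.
Gal(K/Q) = S_3 (symmetric group of order 6)

Compute the discriminant of x^3 + (-1)*x^2 + (9)*x + (10): Δ = -7115. Since Δ is not a rational square, the Galois group is not contained in A_3; it must be the full S_3 (irreducibility of the cubic rules out anything smaller).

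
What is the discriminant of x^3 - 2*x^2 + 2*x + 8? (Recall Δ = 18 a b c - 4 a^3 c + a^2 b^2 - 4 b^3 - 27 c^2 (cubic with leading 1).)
Δ = -2064

For x^3 + a x^2 + b x + c the discriminant is Δ = 18 a b c - 4 a^3 c + a^2 b^2 - 4 b^3 - 27 c^2.
Plug a = -2, b = 2, c = 8:
  18*(-2)*(2)*(8) - 4*(-2)^3*(8) + (-2)^2*(2)^2 - 4*(2)^3 - 27*(8)^2
  = -576 + (256) + 16 + (-32) + (-1728)
  = -2064.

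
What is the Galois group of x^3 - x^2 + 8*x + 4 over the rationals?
Gal(K/Q) = S_3 (symmetric group of order 6)

Compute the discriminant of x^3 + (-1)*x^2 + (8)*x + (4): Δ = -2976. Since Δ is not a rational square, the Galois group is not contained in A_3; it must be the full S_3 (irreducibility of the cubic rules out anything smaller).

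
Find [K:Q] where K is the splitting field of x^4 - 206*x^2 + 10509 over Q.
[K:Q] = 4

f factors as (x^2 - 93)(x^2 - 113); the splitting field is K = Q(sqrt(93), sqrt(113)). Since 93, 113, and 10509 are all non-squares in Q, the three subfields Q(sqrt(93)), Q(sqrt(113)), Q(sqrt(10509)) are distinct degree-2 extensions, so [K:Q] = 4 (Klein four Galois group).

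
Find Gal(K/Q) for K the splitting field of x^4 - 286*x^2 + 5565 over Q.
Gal(K/Q) = V_4 (Klein four-group, Z/2Z × Z/2Z)

f factors as (x^2 - 265)(x^2 - 21), so the splitting field is K = Q(sqrt(265), sqrt(21)). The elements 265, 21, 5565 are all non-squares in Q, so sqrt(265) and sqrt(21) generate independent quadratic extensions. Thus [K:Q] = 4 and Gal(K/Q) is generated by the two order-2 automorphisms sqrt(265) ↦ -sqrt(265) and sqrt(21) ↦ -sqrt(21), giving V_4.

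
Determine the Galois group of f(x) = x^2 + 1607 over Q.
Gal(K/Q) = Z/2Z (cyclic of order 2)

x^2 + 1607 is irreducible over Q since -1607 is not a rational square. The splitting field Q(sqrt(-1607)) has degree 2 over Q, and its unique nontrivial automorphism is sqrt(-1607) ↦ -sqrt(-1607). Hence Gal(Q(sqrt(-1607))/Q) = Z/2Z.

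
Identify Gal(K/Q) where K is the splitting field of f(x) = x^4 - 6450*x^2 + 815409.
Gal(K/Q) = Z/2Z (cyclic of order 2)

f factors as (x^2 - 6321)(x^2 - 129), so the splitting field is K = Q(sqrt(6321), sqrt(129)). The squarefree part of 6321 is 129 and the squarefree part of 129 is also 129, so sqrt(6321) and sqrt(129) are both rational multiples of sqrt(129). Hence Q(sqrt(6321)) = Q(sqrt(129)) = Q(sqrt(129)), and the splitting field collapses to a single degree-2 extension with Galois group Z/2Z.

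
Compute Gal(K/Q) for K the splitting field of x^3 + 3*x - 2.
Gal(K/Q) = S_3 (symmetric group of order 6)

Compute the discriminant of x^3 + (0)*x^2 + (3)*x + (-2): Δ = -216. Since Δ is not a rational square, the Galois group is not contained in A_3; it must be the full S_3 (irreducibility of the cubic rules out anything smaller).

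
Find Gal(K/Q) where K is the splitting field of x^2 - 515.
Gal(K/Q) = Z/2Z (cyclic of order 2)

x^2 - 515 is irreducible over Q since 515 is not a rational square. The splitting field Q(sqrt(515)) has degree 2 over Q, and its unique nontrivial automorphism is sqrt(515) ↦ -sqrt(515). Hence Gal(Q(sqrt(515))/Q) = Z/2Z.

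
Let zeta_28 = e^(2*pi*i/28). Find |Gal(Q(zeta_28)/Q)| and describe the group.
|Gal(Q(zeta_28)/Q)| = phi(28) = 12; group ≅ (Z/28Z)^* ≅ Z/2Z × Z/6Z

The n-th cyclotomic polynomial Φ_28(x) is the minimal polynomial of zeta_28 over Q and has degree phi(28) = 12. So Q(zeta_28) is a degree-12 Galois extension with Galois group (Z/28Z)^*. By CRT, (Z/28Z)^* ≅ (Z/4Z)^* × (Z/7Z)^*. Each prime-power unit group is (Z/4Z)^* ≅ Z/2Z; (Z/7Z)^* ≅ Z/6Z. Hence Gal(Q(zeta_28)/Q) ≅ Z/2Z × Z/6Z.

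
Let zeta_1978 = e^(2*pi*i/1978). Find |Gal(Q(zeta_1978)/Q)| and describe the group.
|Gal(Q(zeta_1978)/Q)| = phi(1978) = 924; group ≅ (Z/1978Z)^* ≅ Z/22Z × Z/42Z

The n-th cyclotomic polynomial Φ_1978(x) is the minimal polynomial of zeta_1978 over Q and has degree phi(1978) = 924. So Q(zeta_1978) is a degree-924 Galois extension with Galois group (Z/1978Z)^*. By CRT, (Z/1978Z)^* ≅ (Z/2Z)^* × (Z/23Z)^* × (Z/43Z)^*. Each prime-power unit group is (Z/2Z)^* ≅ trivial group (order 1); (Z/23Z)^* ≅ Z/22Z; (Z/43Z)^* ≅ Z/42Z. Hence Gal(Q(zeta_1978)/Q) ≅ Z/22Z × Z/42Z.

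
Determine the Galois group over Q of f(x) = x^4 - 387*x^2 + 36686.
Gal(K/Q) = V_4 (Klein four-group, Z/2Z × Z/2Z)

f factors as (x^2 - 221)(x^2 - 166), so the splitting field is K = Q(sqrt(221), sqrt(166)). The elements 221, 166, 36686 are all non-squares in Q, so sqrt(221) and sqrt(166) generate independent quadratic extensions. Thus [K:Q] = 4 and Gal(K/Q) is generated by the two order-2 automorphisms sqrt(221) ↦ -sqrt(221) and sqrt(166) ↦ -sqrt(166), giving V_4.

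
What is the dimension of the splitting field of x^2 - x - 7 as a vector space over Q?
[K:Q] = 2

The discriminant of x^2 + (-1)*x + (-7) is b^2 - 4c = 1 - (-28) = 29. Since 29 is not a perfect square in Q, the polynomial is irreducible over Q. Its two roots generate a degree-2 extension, so [K:Q] = 2.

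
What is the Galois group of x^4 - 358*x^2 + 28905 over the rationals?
Gal(K/Q) = V_4 (Klein four-group, Z/2Z × Z/2Z)

f factors as (x^2 - 235)(x^2 - 123), so the splitting field is K = Q(sqrt(235), sqrt(123)). The elements 235, 123, 28905 are all non-squares in Q, so sqrt(235) and sqrt(123) generate independent quadratic extensions. Thus [K:Q] = 4 and Gal(K/Q) is generated by the two order-2 automorphisms sqrt(235) ↦ -sqrt(235) and sqrt(123) ↦ -sqrt(123), giving V_4.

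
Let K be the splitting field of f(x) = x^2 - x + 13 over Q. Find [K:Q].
[K:Q] = 2

The discriminant of x^2 + (-1)*x + (13) is b^2 - 4c = 1 - (52) = -51. Since -51 is not a perfect square in Q, the polynomial is irreducible over Q. Its two roots generate a degree-2 extension, so [K:Q] = 2.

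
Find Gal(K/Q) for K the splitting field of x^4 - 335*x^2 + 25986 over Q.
Gal(K/Q) = V_4 (Klein four-group, Z/2Z × Z/2Z)

f factors as (x^2 - 213)(x^2 - 122), so the splitting field is K = Q(sqrt(213), sqrt(122)). The elements 213, 122, 25986 are all non-squares in Q, so sqrt(213) and sqrt(122) generate independent quadratic extensions. Thus [K:Q] = 4 and Gal(K/Q) is generated by the two order-2 automorphisms sqrt(213) ↦ -sqrt(213) and sqrt(122) ↦ -sqrt(122), giving V_4.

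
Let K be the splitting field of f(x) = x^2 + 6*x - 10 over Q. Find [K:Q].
[K:Q] = 2

The discriminant of x^2 + (6)*x + (-10) is b^2 - 4c = 36 - (-40) = 76. Since 76 is not a perfect square in Q, the polynomial is irreducible over Q. Its two roots generate a degree-2 extension, so [K:Q] = 2.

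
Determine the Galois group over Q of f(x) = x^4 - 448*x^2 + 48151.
Gal(K/Q) = V_4 (Klein four-group, Z/2Z × Z/2Z)

f factors as (x^2 - 179)(x^2 - 269), so the splitting field is K = Q(sqrt(179), sqrt(269)). The elements 179, 269, 48151 are all non-squares in Q, so sqrt(179) and sqrt(269) generate independent quadratic extensions. Thus [K:Q] = 4 and Gal(K/Q) is generated by the two order-2 automorphisms sqrt(179) ↦ -sqrt(179) and sqrt(269) ↦ -sqrt(269), giving V_4.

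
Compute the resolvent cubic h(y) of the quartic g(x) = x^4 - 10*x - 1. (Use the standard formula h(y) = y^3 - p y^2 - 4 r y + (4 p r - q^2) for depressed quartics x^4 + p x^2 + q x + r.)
h(y) = y^3 + 4*y - 100

Identify coefficients: p = 0, q = -10, r = -1.
Plug into h(y) = y^3 - p y^2 - 4 r y + (4 p r - q^2):
  h(y) = y^3 - (0) y^2 - 4*(-1) y + (4*(0)*(-1) - (-10)^2)
       = y^3 + (0) y^2 + (4) y + (-100).
Simplifying: h(y) = y^3 + 4*y - 100.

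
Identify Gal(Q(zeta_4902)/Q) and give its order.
|Gal(Q(zeta_4902)/Q)| = phi(4902) = 1512; group ≅ (Z/4902Z)^* ≅ Z/2Z × Z/18Z × Z/42Z

The n-th cyclotomic polynomial Φ_4902(x) is the minimal polynomial of zeta_4902 over Q and has degree phi(4902) = 1512. So Q(zeta_4902) is a degree-1512 Galois extension with Galois group (Z/4902Z)^*. By CRT, (Z/4902Z)^* ≅ (Z/2Z)^* × (Z/3Z)^* × (Z/19Z)^* × (Z/43Z)^*. Each prime-power unit group is (Z/2Z)^* ≅ trivial group (order 1); (Z/3Z)^* ≅ Z/2Z; (Z/19Z)^* ≅ Z/18Z; (Z/43Z)^* ≅ Z/42Z. Hence Gal(Q(zeta_4902)/Q) ≅ Z/2Z × Z/18Z × Z/42Z.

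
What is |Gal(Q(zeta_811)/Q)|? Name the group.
|Gal(Q(zeta_811)/Q)| = phi(811) = 810; group ≅ (Z/811Z)^* ≅ Z/810Z

The n-th cyclotomic polynomial Φ_811(x) is the minimal polynomial of zeta_811 over Q and has degree phi(811) = 810. So Q(zeta_811) is a degree-810 Galois extension with Galois group (Z/811Z)^*. (Z/811Z)^* is cyclic since 811 is an odd prime power (or 4). Hence Gal(Q(zeta_811)/Q) ≅ Z/810Z.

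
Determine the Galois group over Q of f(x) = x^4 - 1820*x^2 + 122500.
Gal(K/Q) = Z/2Z (cyclic of order 2)

f factors as (x^2 - 70)(x^2 - 1750), so the splitting field is K = Q(sqrt(70), sqrt(1750)). The squarefree part of 70 is 70 and the squarefree part of 1750 is also 70, so sqrt(70) and sqrt(1750) are both rational multiples of sqrt(70). Hence Q(sqrt(70)) = Q(sqrt(1750)) = Q(sqrt(70)), and the splitting field collapses to a single degree-2 extension with Galois group Z/2Z.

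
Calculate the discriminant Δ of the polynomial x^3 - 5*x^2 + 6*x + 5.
Δ = -839

For x^3 + a x^2 + b x + c the discriminant is Δ = 18 a b c - 4 a^3 c + a^2 b^2 - 4 b^3 - 27 c^2.
Plug a = -5, b = 6, c = 5:
  18*(-5)*(6)*(5) - 4*(-5)^3*(5) + (-5)^2*(6)^2 - 4*(6)^3 - 27*(5)^2
  = -2700 + (2500) + 900 + (-864) + (-675)
  = -839.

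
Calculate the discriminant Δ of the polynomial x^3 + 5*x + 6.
Δ = -1472

For a depressed cubic x^3 + p x + q the discriminant is Δ = -4 p^3 - 27 q^2 = -4*(5)^3 - 27*(6)^2 = -500 - 972 = -1472.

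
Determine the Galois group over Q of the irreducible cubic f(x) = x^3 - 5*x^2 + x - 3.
Gal(K/Q) = S_3 (symmetric group of order 6)

Compute the discriminant of x^3 + (-5)*x^2 + (1)*x + (-3): Δ = -1452. Since Δ is not a rational square, the Galois group is not contained in A_3; it must be the full S_3 (irreducibility of the cubic rules out anything smaller).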